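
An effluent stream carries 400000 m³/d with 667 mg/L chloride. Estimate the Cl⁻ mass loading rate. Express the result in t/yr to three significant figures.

400000 m³/d = 4.63 m³/s.
Mass flux = Q·C = 4.63 m³/s × 667 g/m³ = 3088 g/s.
= 3088 g/s × 31.56 = 9.745e+04 t/yr.

97400 t/yr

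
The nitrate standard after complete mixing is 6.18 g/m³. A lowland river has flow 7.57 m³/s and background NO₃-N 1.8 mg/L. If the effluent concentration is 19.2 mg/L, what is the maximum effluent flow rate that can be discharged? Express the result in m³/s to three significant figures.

Mass balance at complete mixing: C_std·(Q_w + Q_r) = Q_w·C_e + Q_r·C_b.
Rearranging, Q_w = Q_r·(C_std − C_b)/(C_e − C_std) = 7.57·(6.18 − 1.8) / (19.2 − 6.18) = 2.547 m³/s.

2.55 m³/s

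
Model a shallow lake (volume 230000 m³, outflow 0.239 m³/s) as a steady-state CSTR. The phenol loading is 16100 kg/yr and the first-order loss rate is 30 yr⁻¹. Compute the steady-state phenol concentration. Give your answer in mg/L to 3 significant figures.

1.11 mg/L

Outflow Q = 0.239 m³/s × 3.156e+07 s/yr = 7.542e+06 m³/yr.
Steady-state CSTR mass balance: W = Q·C + k·V·C, so C = W/(Q + kV).
Q + kV = 7.542e+06 + 30·230000 = 1.444e+07 m³/yr.
C = 16100/1.444e+07 = 0.001115 kg/m³ = 1.115 mg/L.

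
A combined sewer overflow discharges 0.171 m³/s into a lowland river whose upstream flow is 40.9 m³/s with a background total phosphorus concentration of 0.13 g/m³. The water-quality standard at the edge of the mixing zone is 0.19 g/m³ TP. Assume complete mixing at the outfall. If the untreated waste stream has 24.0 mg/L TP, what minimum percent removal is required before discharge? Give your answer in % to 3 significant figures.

39.4 %

Mass balance: 0.19·41.07 = 0.171·Cₑ + 40.9·0.13.
Cₑ = (7.803 − 5.317) / 0.171 = 14.54 mg/L.
Required removal = 1 − 14.54/24.0 = 39.41 %.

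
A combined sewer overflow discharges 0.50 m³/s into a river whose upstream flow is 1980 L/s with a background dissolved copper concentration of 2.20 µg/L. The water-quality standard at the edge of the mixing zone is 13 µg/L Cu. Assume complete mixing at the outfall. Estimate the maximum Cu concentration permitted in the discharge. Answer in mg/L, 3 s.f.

1980 L/s = 1.98 m³/s.
2.20 µg/L = 0.0022 mg/L.
13 µg/L = 0.013 mg/L.
Mass balance: 0.013·2.48 = 0.5·Cₑ + 1.98·0.0022.
Cₑ = (0.03224 − 0.004356) / 0.5 = 0.05577 mg/L.

0.0558 mg/L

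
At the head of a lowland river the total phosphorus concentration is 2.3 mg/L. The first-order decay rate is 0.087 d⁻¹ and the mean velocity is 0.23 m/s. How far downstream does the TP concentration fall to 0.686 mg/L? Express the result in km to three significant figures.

276 km

From C = C₀·e^(−kt), t = ln(C₀/C)/k = ln(2.3/0.686)/0.087 = 1.21/0.087 = 13.91 d.
Distance = v·t = 0.23 m/s × 1.201e+06 s = 2.763e+05 m = 276.3 km.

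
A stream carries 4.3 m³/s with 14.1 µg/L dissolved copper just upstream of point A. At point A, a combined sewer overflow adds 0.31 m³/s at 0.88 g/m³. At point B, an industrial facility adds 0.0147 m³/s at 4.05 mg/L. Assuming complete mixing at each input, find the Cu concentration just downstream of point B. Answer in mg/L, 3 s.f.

14.1 µg/L = 0.0141 mg/L.
After input A: C = (4.3·0.0141 + 0.31·0.88) / 4.61 = 0.07233 mg/L.
After input B: C = (4.61·0.07233 + 0.0147·4.05) / 4.625 = 0.08497 mg/L.

0.0850 mg/L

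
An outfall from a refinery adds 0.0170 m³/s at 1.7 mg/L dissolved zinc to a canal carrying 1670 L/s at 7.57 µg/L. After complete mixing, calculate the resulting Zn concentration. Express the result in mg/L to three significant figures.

0.0246 mg/L

1670 L/s = 1.67 m³/s.
7.57 µg/L = 0.00757 mg/L.
Flow-weighted mixing gives C = (0.017·1.7 + 1.67·0.00757) / (0.017 + 1.67) = 0.04154/1.687 = 0.02462 mg/L.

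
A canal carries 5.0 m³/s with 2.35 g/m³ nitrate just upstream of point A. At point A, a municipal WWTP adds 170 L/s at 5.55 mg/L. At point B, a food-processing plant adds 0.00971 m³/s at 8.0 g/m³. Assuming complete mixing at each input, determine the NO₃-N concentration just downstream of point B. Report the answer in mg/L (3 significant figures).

170 L/s = 0.17 m³/s.
After input A: C = (5·2.35 + 0.17·5.55) / 5.17 = 2.455 mg/L.
After input B: C = (5.17·2.455 + 0.00971·8) / 5.18 = 2.466 mg/L.

2.47 mg/L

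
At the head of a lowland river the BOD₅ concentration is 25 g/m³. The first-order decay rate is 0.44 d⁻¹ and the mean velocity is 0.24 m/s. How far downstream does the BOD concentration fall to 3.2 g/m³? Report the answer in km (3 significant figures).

96.9 km

From C = C₀·e^(−kt), t = ln(C₀/C)/k = ln(25/3.2)/0.44 = 2.056/0.44 = 4.672 d.
Distance = v·t = 0.24 m/s × 4.037e+05 s = 9.688e+04 m = 96.88 km.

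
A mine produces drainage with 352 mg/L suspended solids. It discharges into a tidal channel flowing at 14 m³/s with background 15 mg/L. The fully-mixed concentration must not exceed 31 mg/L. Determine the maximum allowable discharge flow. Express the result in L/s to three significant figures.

Mass balance at complete mixing: C_std·(Q_w + Q_r) = Q_w·C_e + Q_r·C_b.
Rearranging, Q_w = Q_r·(C_std − C_b)/(C_e − C_std) = 14·(31 − 15) / (352 − 31) = 0.6978 m³/s.
= 697.8 L/s.

698 L/s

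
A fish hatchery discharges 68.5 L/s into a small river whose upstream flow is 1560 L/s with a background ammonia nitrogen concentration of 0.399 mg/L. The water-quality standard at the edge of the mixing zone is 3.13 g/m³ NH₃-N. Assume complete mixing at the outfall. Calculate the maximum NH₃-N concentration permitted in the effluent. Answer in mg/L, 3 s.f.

65.3 mg/L

68.5 L/s = 0.0685 m³/s.
1560 L/s = 1.56 m³/s.
Mass balance: 3.13·1.629 = 0.0685·Cₑ + 1.56·0.399.
Cₑ = (5.097 − 0.6224) / 0.0685 = 65.33 mg/L.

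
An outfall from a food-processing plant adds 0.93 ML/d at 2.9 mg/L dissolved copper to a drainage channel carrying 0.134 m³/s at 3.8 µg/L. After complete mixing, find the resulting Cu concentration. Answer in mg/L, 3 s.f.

0.93 ML/d = 0.01076 m³/s.
3.8 µg/L = 0.0038 mg/L.
Flow-weighted mixing gives C = (0.01076·2.9 + 0.134·0.0038) / (0.01076 + 0.134) = 0.03172/0.1448 = 0.2191 mg/L.

0.219 mg/L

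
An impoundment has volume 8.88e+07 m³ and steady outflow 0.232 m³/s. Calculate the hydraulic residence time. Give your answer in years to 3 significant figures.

Q = 0.232 m³/s × 3.156e+07 s/yr = 7.321e+06 m³/yr.
Hydraulic residence time τ = V/Q = 8.88e+07/7.321e+06 = 12.13 yr.

12.1 yr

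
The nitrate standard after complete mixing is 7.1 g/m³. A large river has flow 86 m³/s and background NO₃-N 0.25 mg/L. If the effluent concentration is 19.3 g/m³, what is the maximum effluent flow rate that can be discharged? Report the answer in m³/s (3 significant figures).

48.3 m³/s

Mass balance at complete mixing: C_std·(Q_w + Q_r) = Q_w·C_e + Q_r·C_b.
Rearranging, Q_w = Q_r·(C_std − C_b)/(C_e − C_std) = 86·(7.1 − 0.25) / (19.3 − 7.1) = 48.29 m³/s.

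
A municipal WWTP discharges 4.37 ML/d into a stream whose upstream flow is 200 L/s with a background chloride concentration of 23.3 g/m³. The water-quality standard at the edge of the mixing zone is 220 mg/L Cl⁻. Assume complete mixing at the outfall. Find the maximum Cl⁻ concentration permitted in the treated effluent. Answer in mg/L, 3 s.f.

998 mg/L

4.37 ML/d = 0.05058 m³/s.
200 L/s = 0.2 m³/s.
Mass balance: 220·0.2506 = 0.05058·Cₑ + 0.2·23.3.
Cₑ = (55.13 − 4.66) / 0.05058 = 997.8 mg/L.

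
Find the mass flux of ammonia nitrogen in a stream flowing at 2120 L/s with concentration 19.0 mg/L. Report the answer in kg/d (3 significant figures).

3480 kg/d

2120 L/s = 2.12 m³/s.
Mass flux = Q·C = 2.12 m³/s × 19 g/m³ = 40.28 g/s.
= 40.28 g/s × 86.4 = 3480 kg/d.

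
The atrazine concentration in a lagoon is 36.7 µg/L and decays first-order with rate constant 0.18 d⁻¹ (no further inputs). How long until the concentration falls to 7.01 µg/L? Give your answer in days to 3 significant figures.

t = ln(C₀/C)/k = ln(36.7/7.01)/0.18 = 1.655/0.18 = 9.197 d.

9.20 d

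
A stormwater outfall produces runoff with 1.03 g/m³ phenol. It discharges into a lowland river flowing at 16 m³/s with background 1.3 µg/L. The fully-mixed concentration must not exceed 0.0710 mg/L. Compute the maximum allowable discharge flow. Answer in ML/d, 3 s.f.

1.3 µg/L = 0.0013 mg/L.
Mass balance at complete mixing: C_std·(Q_w + Q_r) = Q_w·C_e + Q_r·C_b.
Rearranging, Q_w = Q_r·(C_std − C_b)/(C_e − C_std) = 16·(0.071 − 0.0013) / (1.03 − 0.071) = 1.163 m³/s.
= 100.5 ML/d.

100 ML/d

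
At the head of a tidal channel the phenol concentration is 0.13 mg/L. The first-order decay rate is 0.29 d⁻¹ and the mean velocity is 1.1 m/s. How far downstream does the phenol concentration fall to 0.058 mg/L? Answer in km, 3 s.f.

265 km

From C = C₀·e^(−kt), t = ln(C₀/C)/k = ln(0.13/0.058)/0.29 = 0.8071/0.29 = 2.783 d.
Distance = v·t = 1.1 m/s × 2.405e+05 s = 2.645e+05 m = 264.5 km.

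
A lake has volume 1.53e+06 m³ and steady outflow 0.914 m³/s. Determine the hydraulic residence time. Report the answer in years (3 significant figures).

0.0530 yr

Q = 0.914 m³/s × 3.156e+07 s/yr = 2.884e+07 m³/yr.
Hydraulic residence time τ = V/Q = 1.53e+06/2.884e+07 = 0.05304 yr.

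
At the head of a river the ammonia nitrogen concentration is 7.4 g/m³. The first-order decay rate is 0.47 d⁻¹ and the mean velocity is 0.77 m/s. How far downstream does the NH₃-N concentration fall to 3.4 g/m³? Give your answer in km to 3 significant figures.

110 km

From C = C₀·e^(−kt), t = ln(C₀/C)/k = ln(7.4/3.4)/0.47 = 0.7777/0.47 = 1.655 d.
Distance = v·t = 0.77 m/s × 1.43e+05 s = 1.101e+05 m = 110.1 km.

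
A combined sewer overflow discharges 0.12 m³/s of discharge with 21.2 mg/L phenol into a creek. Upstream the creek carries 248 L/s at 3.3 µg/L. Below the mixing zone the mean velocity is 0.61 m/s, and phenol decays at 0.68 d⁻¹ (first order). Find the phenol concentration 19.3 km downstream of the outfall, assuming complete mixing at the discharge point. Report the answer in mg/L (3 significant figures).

5.39 mg/L

248 L/s = 0.248 m³/s.
3.3 µg/L = 0.0033 mg/L.
After complete mixing, C₀ = (0.12·21.2 + 0.248·0.0033) / 0.368 = 6.915 mg/L.
Travel time t = 1.93e+04 m / 0.61 m/s = 3.164e+04 s = 0.3662 d.
C = 6.915·exp(−0.68·0.3662) = 6.915·0.7796 = 5.391 mg/L.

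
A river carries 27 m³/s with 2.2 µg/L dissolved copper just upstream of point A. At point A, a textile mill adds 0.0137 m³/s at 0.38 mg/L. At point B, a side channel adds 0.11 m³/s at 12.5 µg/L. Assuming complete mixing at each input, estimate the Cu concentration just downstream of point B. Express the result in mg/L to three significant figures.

0.00243 mg/L

2.2 µg/L = 0.0022 mg/L.
After input A: C = (27·0.0022 + 0.0137·0.38) / 27.01 = 0.002392 mg/L.
12.5 µg/L = 0.0125 mg/L.
After input B: C = (27.01·0.002392 + 0.11·0.0125) / 27.12 = 0.002433 mg/L.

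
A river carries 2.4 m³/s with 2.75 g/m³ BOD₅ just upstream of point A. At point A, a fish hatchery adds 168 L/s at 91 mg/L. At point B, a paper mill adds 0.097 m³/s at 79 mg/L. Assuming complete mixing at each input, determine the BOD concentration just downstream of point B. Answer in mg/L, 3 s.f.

168 L/s = 0.168 m³/s.
After input A: C = (2.4·2.75 + 0.168·91) / 2.568 = 8.523 mg/L.
After input B: C = (2.568·8.523 + 0.097·79) / 2.665 = 11.09 mg/L.

11.1 mg/L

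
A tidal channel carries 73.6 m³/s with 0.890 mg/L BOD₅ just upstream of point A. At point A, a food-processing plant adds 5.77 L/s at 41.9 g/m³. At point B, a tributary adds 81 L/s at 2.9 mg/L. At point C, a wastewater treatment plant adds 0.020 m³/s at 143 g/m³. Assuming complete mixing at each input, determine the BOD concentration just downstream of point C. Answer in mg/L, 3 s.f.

5.77 L/s = 0.00577 m³/s.
After input A: C = (73.6·0.89 + 0.00577·41.9) / 73.61 = 0.8932 mg/L.
81 L/s = 0.081 m³/s.
After input B: C = (73.61·0.8932 + 0.081·2.9) / 73.69 = 0.8954 mg/L.
After input C: C = (73.69·0.8954 + 0.02·143) / 73.71 = 0.934 mg/L.

0.934 mg/L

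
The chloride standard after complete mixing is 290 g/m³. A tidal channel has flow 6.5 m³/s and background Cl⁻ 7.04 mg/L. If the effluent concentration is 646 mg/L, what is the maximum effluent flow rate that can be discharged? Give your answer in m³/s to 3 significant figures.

5.17 m³/s

Mass balance at complete mixing: C_std·(Q_w + Q_r) = Q_w·C_e + Q_r·C_b.
Rearranging, Q_w = Q_r·(C_std − C_b)/(C_e − C_std) = 6.5·(290 − 7.04) / (646 − 290) = 5.166 m³/s.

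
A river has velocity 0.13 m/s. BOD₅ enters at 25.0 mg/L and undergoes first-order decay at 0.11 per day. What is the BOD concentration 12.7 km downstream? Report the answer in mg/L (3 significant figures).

22.1 mg/L

Travel time t = 12.7 km / 0.13 m/s = 1.27e+04/0.13 = 9.769e+04 s = 1.131 d.
First-order decay: C = 25.0·exp(−0.11·1.131) = 25.0·0.883 = 22.08 mg/L.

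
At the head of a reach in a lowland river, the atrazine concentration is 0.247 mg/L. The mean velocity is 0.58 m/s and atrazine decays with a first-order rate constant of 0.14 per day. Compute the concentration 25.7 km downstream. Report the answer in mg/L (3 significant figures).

Travel time t = 25.7 km / 0.58 m/s = 2.57e+04/0.58 = 4.431e+04 s = 0.5129 d.
First-order decay: C = 0.247·exp(−0.14·0.5129) = 0.247·0.9307 = 0.2299 mg/L.

0.230 mg/L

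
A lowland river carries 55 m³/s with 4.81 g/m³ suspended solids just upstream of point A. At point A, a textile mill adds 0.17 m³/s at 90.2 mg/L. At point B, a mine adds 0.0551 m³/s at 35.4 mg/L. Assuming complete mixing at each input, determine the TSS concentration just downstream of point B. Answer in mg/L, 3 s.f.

After input A: C = (55·4.81 + 0.17·90.2) / 55.17 = 5.073 mg/L.
After input B: C = (55.17·5.073 + 0.0551·35.4) / 55.23 = 5.103 mg/L.

5.10 mg/L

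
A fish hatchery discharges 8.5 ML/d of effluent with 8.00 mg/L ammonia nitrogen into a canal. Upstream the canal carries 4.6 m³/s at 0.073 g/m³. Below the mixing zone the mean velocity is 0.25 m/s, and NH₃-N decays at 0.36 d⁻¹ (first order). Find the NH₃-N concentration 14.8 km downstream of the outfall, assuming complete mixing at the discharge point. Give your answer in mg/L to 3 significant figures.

0.187 mg/L

8.5 ML/d = 0.09838 m³/s.
After complete mixing, C₀ = (0.09838·8 + 4.6·0.073) / 4.698 = 0.239 mg/L.
Travel time t = 1.48e+04 m / 0.25 m/s = 5.92e+04 s = 0.6852 d.
C = 0.239·exp(−0.36·0.6852) = 0.239·0.7814 = 0.1867 mg/L.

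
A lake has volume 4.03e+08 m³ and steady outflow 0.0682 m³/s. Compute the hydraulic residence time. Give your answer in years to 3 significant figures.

187 yr

Q = 0.0682 m³/s × 3.156e+07 s/yr = 2.152e+06 m³/yr.
Hydraulic residence time τ = V/Q = 4.03e+08/2.152e+06 = 187.2 yr.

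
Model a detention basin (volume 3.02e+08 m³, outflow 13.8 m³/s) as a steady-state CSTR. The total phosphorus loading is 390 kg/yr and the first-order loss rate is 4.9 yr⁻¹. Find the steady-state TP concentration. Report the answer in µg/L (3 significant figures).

Outflow Q = 13.8 m³/s × 3.156e+07 s/yr = 4.355e+08 m³/yr.
Steady-state CSTR mass balance: W = Q·C + k·V·C, so C = W/(Q + kV).
Q + kV = 4.355e+08 + 4.9·3.02e+08 = 1.915e+09 m³/yr.
C = 390/1.915e+09 = 2.036e-07 kg/m³ = 0.0002036 mg/L = 0.2036 µg/L.

0.204 µg/L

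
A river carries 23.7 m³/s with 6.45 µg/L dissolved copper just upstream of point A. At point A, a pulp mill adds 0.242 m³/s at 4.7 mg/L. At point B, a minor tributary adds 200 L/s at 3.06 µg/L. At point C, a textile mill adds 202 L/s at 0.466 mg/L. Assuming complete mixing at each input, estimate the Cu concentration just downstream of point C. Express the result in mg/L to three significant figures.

6.45 µg/L = 0.00645 mg/L.
After input A: C = (23.7·0.00645 + 0.242·4.7) / 23.94 = 0.05389 mg/L.
200 L/s = 0.2 m³/s.
3.06 µg/L = 0.00306 mg/L.
After input B: C = (23.94·0.05389 + 0.2·0.00306) / 24.14 = 0.05347 mg/L.
202 L/s = 0.202 m³/s.
After input C: C = (24.14·0.05347 + 0.202·0.466) / 24.34 = 0.05689 mg/L.

0.0569 mg/L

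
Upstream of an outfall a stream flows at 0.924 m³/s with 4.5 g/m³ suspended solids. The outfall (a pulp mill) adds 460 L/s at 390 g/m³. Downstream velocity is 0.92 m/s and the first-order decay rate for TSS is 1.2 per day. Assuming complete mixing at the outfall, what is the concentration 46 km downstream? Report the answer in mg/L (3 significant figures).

66.2 mg/L

460 L/s = 0.46 m³/s.
After complete mixing, C₀ = (0.46·390 + 0.924·4.5) / 1.384 = 132.6 mg/L.
Travel time t = 4.6e+04 m / 0.92 m/s = 5e+04 s = 0.5787 d.
C = 132.6·exp(−1.2·0.5787) = 132.6·0.4994 = 66.23 mg/L.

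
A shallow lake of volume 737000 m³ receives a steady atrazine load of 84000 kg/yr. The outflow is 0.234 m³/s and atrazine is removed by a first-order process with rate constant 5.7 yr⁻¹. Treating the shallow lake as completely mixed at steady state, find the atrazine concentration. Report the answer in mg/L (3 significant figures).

Outflow Q = 0.234 m³/s × 3.156e+07 s/yr = 7.384e+06 m³/yr.
Steady-state CSTR mass balance: W = Q·C + k·V·C, so C = W/(Q + kV).
Q + kV = 7.384e+06 + 5.7·737000 = 1.159e+07 m³/yr.
C = 84000/1.159e+07 = 0.007251 kg/m³ = 7.251 mg/L.

7.25 mg/L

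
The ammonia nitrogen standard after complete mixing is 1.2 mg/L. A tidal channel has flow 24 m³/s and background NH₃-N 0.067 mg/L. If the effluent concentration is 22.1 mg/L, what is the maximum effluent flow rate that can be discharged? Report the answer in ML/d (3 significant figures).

Mass balance at complete mixing: C_std·(Q_w + Q_r) = Q_w·C_e + Q_r·C_b.
Rearranging, Q_w = Q_r·(C_std − C_b)/(C_e − C_std) = 24·(1.2 − 0.067) / (22.1 − 1.2) = 1.301 m³/s.
= 112.4 ML/d.

112 ML/d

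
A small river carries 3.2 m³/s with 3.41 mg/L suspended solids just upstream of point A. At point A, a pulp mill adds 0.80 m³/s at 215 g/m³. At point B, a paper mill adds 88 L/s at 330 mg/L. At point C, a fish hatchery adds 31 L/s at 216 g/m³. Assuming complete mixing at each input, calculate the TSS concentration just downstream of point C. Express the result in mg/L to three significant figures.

After input A: C = (3.2·3.41 + 0.8·215) / 4 = 45.73 mg/L.
88 L/s = 0.088 m³/s.
After input B: C = (4·45.73 + 0.088·330) / 4.088 = 51.85 mg/L.
31 L/s = 0.031 m³/s.
After input C: C = (4.088·51.85 + 0.031·216) / 4.119 = 53.08 mg/L.

53.1 mg/L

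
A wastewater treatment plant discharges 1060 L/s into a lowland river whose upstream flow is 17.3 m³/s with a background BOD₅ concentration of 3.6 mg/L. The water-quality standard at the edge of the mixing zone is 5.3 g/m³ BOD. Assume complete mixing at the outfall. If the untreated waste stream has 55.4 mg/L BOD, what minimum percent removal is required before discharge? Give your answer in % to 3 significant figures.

1060 L/s = 1.06 m³/s.
Mass balance: 5.3·18.36 = 1.06·Cₑ + 17.3·3.6.
Cₑ = (97.31 − 62.28) / 1.06 = 33.05 mg/L.
Required removal = 1 − 33.05/55.4 = 40.35 %.

40.4 %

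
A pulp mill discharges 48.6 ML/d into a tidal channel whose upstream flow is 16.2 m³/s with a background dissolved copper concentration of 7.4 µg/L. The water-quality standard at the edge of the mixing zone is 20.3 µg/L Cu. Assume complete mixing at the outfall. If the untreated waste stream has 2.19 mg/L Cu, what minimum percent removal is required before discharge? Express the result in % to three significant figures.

82.1 %

48.6 ML/d = 0.5625 m³/s.
7.4 µg/L = 0.0074 mg/L.
20.3 µg/L = 0.0203 mg/L.
Mass balance: 0.0203·16.76 = 0.5625·Cₑ + 16.2·0.0074.
Cₑ = (0.3403 − 0.1199) / 0.5625 = 0.3918 mg/L.
Required removal = 1 − 0.3918/2.19 = 82.11 %.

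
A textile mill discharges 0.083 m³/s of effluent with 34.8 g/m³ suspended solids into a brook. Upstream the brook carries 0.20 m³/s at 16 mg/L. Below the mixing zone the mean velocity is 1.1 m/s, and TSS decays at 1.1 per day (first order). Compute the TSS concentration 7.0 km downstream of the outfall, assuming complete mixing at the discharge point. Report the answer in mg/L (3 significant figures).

After complete mixing, C₀ = (0.083·34.8 + 0.2·16) / 0.283 = 21.51 mg/L.
Travel time t = 7000 m / 1.1 m/s = 6364 s = 0.07365 d.
C = 21.51·exp(−1.1·0.07365) = 21.51·0.9222 = 19.84 mg/L.

19.8 mg/L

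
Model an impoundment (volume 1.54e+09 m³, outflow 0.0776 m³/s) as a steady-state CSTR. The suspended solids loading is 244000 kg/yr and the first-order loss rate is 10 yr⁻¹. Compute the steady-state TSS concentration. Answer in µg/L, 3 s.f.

15.8 µg/L

Outflow Q = 0.0776 m³/s × 3.156e+07 s/yr = 2.449e+06 m³/yr.
Steady-state CSTR mass balance: W = Q·C + k·V·C, so C = W/(Q + kV).
Q + kV = 2.449e+06 + 10·1.54e+09 = 1.54e+10 m³/yr.
C = 244000/1.54e+10 = 1.584e-05 kg/m³ = 0.01584 mg/L = 15.84 µg/L.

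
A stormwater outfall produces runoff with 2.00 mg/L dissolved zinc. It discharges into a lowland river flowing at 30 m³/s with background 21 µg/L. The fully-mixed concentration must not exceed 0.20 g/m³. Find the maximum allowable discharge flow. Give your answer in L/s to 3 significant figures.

2980 L/s

21 µg/L = 0.021 mg/L.
Mass balance at complete mixing: C_std·(Q_w + Q_r) = Q_w·C_e + Q_r·C_b.
Rearranging, Q_w = Q_r·(C_std − C_b)/(C_e − C_std) = 30·(0.2 − 0.021) / (2 − 0.2) = 2.983 m³/s.
= 2983 L/s.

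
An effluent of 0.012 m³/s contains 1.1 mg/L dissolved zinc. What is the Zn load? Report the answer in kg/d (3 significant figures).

1.14 kg/d

Mass flux = Q·C = 0.012 m³/s × 1.1 g/m³ = 0.0132 g/s.
= 0.0132 g/s × 86.4 = 1.14 kg/d.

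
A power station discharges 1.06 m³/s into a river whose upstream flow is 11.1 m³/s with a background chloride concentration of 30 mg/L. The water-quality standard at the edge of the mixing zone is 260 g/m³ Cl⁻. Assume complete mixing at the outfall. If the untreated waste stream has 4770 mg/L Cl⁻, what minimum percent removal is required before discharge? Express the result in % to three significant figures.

Mass balance: 260·12.16 = 1.06·Cₑ + 11.1·30.
Cₑ = (3162 − 333) / 1.06 = 2668 mg/L.
Required removal = 1 − 2668/4770 = 44.06 %.

44.1 %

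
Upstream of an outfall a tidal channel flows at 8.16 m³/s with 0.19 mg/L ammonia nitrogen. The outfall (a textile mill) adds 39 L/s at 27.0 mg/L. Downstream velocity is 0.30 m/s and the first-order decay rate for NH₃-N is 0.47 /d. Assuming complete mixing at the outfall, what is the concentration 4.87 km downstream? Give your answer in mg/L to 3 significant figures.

39 L/s = 0.039 m³/s.
After complete mixing, C₀ = (0.039·27 + 8.16·0.19) / 8.199 = 0.3175 mg/L.
Travel time t = 4870 m / 0.30 m/s = 1.623e+04 s = 0.1879 d.
C = 0.3175·exp(−0.47·0.1879) = 0.3175·0.9155 = 0.2907 mg/L.

0.291 mg/L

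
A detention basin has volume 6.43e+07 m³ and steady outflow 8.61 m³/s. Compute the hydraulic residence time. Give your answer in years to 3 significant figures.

Q = 8.61 m³/s × 3.156e+07 s/yr = 2.717e+08 m³/yr.
Hydraulic residence time τ = V/Q = 6.43e+07/2.717e+08 = 0.2366 yr.

0.237 yr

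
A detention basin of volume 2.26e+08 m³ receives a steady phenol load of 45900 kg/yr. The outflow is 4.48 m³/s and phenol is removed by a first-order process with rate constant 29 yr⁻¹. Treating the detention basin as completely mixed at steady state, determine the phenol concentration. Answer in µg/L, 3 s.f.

Outflow Q = 4.48 m³/s × 3.156e+07 s/yr = 1.414e+08 m³/yr.
Steady-state CSTR mass balance: W = Q·C + k·V·C, so C = W/(Q + kV).
Q + kV = 1.414e+08 + 29·2.26e+08 = 6.695e+09 m³/yr.
C = 45900/6.695e+09 = 6.855e-06 kg/m³ = 0.006855 mg/L = 6.855 µg/L.

6.86 µg/L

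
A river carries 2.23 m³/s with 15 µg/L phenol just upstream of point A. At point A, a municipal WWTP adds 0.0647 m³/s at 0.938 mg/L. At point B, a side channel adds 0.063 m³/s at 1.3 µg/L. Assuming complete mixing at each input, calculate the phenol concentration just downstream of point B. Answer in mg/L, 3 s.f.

15 µg/L = 0.015 mg/L.
After input A: C = (2.23·0.015 + 0.0647·0.938) / 2.295 = 0.04102 mg/L.
1.3 µg/L = 0.0013 mg/L.
After input B: C = (2.295·0.04102 + 0.063·0.0013) / 2.358 = 0.03996 mg/L.

0.0400 mg/L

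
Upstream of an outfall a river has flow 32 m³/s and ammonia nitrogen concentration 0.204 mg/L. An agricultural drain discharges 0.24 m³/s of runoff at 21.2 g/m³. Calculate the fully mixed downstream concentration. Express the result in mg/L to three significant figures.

0.360 mg/L

Conservation of mass across the mixing zone: C = (0.24·21.2 + 32·0.204) / (0.24 + 32) = 11.62/32.24 = 0.3603 mg/L.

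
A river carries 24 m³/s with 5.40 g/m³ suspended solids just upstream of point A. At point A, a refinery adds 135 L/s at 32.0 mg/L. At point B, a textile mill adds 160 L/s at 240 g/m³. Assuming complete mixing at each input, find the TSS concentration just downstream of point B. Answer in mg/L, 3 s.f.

7.09 mg/L

135 L/s = 0.135 m³/s.
After input A: C = (24·5.4 + 0.135·32) / 24.14 = 5.549 mg/L.
160 L/s = 0.16 m³/s.
After input B: C = (24.14·5.549 + 0.16·240) / 24.3 = 7.093 mg/L.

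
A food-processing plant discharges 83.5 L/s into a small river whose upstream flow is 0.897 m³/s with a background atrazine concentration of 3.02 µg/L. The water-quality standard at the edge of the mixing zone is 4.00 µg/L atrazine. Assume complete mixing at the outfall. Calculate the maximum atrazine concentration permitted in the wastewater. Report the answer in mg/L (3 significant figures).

0.0145 mg/L

83.5 L/s = 0.0835 m³/s.
3.02 µg/L = 0.00302 mg/L.
4.00 µg/L = 0.004 mg/L.
Mass balance: 0.004·0.9805 = 0.0835·Cₑ + 0.897·0.00302.
Cₑ = (0.003922 − 0.002709) / 0.0835 = 0.01453 mg/L.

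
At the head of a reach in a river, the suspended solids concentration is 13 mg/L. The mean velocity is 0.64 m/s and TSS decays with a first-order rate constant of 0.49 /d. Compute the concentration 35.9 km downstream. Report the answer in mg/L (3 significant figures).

9.46 mg/L

Travel time t = 35.9 km / 0.64 m/s = 3.59e+04/0.64 = 5.609e+04 s = 0.6492 d.
First-order decay: C = 13·exp(−0.49·0.6492) = 13·0.7275 = 9.458 mg/L.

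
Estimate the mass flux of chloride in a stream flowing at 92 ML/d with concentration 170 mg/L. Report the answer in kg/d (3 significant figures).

92 ML/d = 1.065 m³/s.
Mass flux = Q·C = 1.065 m³/s × 170 g/m³ = 181 g/s.
= 181 g/s × 86.4 = 1.564e+04 kg/d.

15600 kg/d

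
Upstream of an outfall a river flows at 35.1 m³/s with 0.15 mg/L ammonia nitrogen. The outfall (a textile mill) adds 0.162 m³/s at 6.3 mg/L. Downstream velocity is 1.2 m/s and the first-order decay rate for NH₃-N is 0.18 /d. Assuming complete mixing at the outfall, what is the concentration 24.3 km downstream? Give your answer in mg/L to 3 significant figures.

After complete mixing, C₀ = (0.162·6.3 + 35.1·0.15) / 35.26 = 0.1783 mg/L.
Travel time t = 2.43e+04 m / 1.2 m/s = 2.025e+04 s = 0.2344 d.
C = 0.1783·exp(−0.18·0.2344) = 0.1783·0.9587 = 0.1709 mg/L.

0.171 mg/L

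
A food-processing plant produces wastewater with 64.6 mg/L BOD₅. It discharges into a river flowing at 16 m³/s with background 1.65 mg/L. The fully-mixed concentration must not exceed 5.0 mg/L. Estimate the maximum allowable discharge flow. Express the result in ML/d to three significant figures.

Mass balance at complete mixing: C_std·(Q_w + Q_r) = Q_w·C_e + Q_r·C_b.
Rearranging, Q_w = Q_r·(C_std − C_b)/(C_e − C_std) = 16·(5 − 1.65) / (64.6 − 5) = 0.8993 m³/s.
= 77.7 ML/d.

77.7 ML/d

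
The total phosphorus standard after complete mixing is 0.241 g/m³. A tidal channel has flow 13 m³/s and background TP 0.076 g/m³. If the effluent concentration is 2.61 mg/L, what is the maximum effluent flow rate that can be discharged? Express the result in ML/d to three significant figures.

Mass balance at complete mixing: C_std·(Q_w + Q_r) = Q_w·C_e + Q_r·C_b.
Rearranging, Q_w = Q_r·(C_std − C_b)/(C_e − C_std) = 13·(0.241 − 0.076) / (2.61 − 0.241) = 0.9054 m³/s.
= 78.23 ML/d.

78.2 ML/d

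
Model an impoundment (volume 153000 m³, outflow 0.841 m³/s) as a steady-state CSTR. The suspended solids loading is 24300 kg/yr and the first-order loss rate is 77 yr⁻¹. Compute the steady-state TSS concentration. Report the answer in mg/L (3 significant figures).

Outflow Q = 0.841 m³/s × 3.156e+07 s/yr = 2.654e+07 m³/yr.
Steady-state CSTR mass balance: W = Q·C + k·V·C, so C = W/(Q + kV).
Q + kV = 2.654e+07 + 77·153000 = 3.832e+07 m³/yr.
C = 24300/3.832e+07 = 0.0006341 kg/m³ = 0.6341 mg/L.

0.634 mg/L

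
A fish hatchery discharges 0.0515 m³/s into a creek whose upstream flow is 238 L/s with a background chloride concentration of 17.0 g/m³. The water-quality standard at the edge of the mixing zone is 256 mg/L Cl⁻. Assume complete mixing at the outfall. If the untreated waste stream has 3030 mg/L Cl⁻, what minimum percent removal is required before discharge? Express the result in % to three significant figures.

238 L/s = 0.238 m³/s.
Mass balance: 256·0.2895 = 0.0515·Cₑ + 0.238·17.
Cₑ = (74.11 − 4.046) / 0.0515 = 1361 mg/L.
Required removal = 1 − 1361/3030 = 55.1 %.

55.1 %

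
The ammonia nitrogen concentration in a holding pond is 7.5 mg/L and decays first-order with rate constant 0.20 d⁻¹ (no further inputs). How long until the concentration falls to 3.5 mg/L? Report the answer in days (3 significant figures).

3.81 d

t = ln(C₀/C)/k = ln(7.5/3.5)/0.20 = 0.7621/0.20 = 3.811 d.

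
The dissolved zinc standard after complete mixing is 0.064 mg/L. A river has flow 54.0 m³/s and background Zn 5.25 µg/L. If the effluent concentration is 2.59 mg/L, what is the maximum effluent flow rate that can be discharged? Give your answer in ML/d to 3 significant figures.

5.25 µg/L = 0.00525 mg/L.
Mass balance at complete mixing: C_std·(Q_w + Q_r) = Q_w·C_e + Q_r·C_b.
Rearranging, Q_w = Q_r·(C_std − C_b)/(C_e − C_std) = 54.0·(0.064 − 0.00525) / (2.59 − 0.064) = 1.256 m³/s.
= 108.5 ML/d.

109 ML/d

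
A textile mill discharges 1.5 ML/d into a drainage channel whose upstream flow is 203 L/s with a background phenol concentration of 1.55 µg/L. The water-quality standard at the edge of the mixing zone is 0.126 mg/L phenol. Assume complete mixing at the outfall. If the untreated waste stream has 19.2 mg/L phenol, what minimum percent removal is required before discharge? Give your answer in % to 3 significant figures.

1.5 ML/d = 0.01736 m³/s.
203 L/s = 0.203 m³/s.
1.55 µg/L = 0.00155 mg/L.
Mass balance: 0.126·0.2204 = 0.01736·Cₑ + 0.203·0.00155.
Cₑ = (0.02777 − 0.0003147) / 0.01736 = 1.581 mg/L.
Required removal = 1 − 1.581/19.2 = 91.76 %.

91.8 %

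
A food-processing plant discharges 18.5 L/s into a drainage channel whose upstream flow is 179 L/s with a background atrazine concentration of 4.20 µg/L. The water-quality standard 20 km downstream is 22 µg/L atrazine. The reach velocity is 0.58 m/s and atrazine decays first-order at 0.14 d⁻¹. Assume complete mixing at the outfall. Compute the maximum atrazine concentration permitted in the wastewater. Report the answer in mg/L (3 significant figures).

18.5 L/s = 0.0185 m³/s.
179 L/s = 0.179 m³/s.
4.20 µg/L = 0.0042 mg/L.
22 µg/L = 0.022 mg/L.
Travel time to the compliance point: t = 2e+04/0.58 = 3.448e+04 s = 0.3991 d; decay factor exp(−0.14·0.3991) = 0.9457.
So the concentration just after mixing may be at most 0.022/0.9457 = 0.02326 mg/L.
Mass balance: 0.02326·0.1975 = 0.0185·Cₑ + 0.179·0.0042.
Cₑ = (0.004595 − 0.0007518) / 0.0185 = 0.2077 mg/L.

0.208 mg/L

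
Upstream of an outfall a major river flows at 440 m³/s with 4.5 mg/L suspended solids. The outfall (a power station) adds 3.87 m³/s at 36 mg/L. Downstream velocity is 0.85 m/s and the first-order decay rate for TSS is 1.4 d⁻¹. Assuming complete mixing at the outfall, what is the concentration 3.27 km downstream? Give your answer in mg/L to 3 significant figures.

After complete mixing, C₀ = (3.87·36 + 440·4.5) / 443.9 = 4.775 mg/L.
Travel time t = 3270 m / 0.85 m/s = 3847 s = 0.04453 d.
C = 4.775·exp(−1.4·0.04453) = 4.775·0.9396 = 4.486 mg/L.

4.49 mg/L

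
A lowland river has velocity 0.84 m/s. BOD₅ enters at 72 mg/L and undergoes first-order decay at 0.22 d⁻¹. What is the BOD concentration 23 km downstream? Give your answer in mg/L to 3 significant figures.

67.2 mg/L

Travel time t = 23 km / 0.84 m/s = 2.3e+04/0.84 = 2.738e+04 s = 0.3169 d.
First-order decay: C = 72·exp(−0.22·0.3169) = 72·0.9327 = 67.15 mg/L.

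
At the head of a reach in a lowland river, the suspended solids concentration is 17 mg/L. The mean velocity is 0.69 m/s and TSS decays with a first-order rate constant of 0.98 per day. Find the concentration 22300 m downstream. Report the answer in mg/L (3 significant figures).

Travel time t = 22300 m / 0.69 m/s = 2.23e+04/0.69 = 3.232e+04 s = 0.3741 d.
First-order decay: C = 17·exp(−0.98·0.3741) = 17·0.6931 = 11.78 mg/L.

11.8 mg/L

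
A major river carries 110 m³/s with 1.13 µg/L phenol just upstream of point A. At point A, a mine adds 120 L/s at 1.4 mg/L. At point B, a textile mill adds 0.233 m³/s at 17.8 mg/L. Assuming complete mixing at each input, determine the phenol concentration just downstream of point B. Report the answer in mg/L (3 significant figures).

0.0402 mg/L

1.13 µg/L = 0.00113 mg/L.
120 L/s = 0.12 m³/s.
After input A: C = (110·0.00113 + 0.12·1.4) / 110.1 = 0.002654 mg/L.
After input B: C = (110.1·0.002654 + 0.233·17.8) / 110.4 = 0.04023 mg/L.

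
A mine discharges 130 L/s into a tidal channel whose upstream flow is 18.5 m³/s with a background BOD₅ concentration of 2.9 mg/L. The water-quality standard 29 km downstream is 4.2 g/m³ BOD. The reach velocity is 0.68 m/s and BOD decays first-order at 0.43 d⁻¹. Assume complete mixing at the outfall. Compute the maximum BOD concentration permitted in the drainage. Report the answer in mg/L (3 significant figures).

130 L/s = 0.13 m³/s.
Travel time to the compliance point: t = 2.9e+04/0.68 = 4.265e+04 s = 0.4936 d; decay factor exp(−0.43·0.4936) = 0.8088.
So the concentration just after mixing may be at most 4.2/0.8088 = 5.193 mg/L.
Mass balance: 5.193·18.63 = 0.13·Cₑ + 18.5·2.9.
Cₑ = (96.75 − 53.65) / 0.13 = 331.5 mg/L.

332 mg/L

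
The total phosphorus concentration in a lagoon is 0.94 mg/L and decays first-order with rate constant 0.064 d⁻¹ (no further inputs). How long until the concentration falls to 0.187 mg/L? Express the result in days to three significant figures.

25.2 d

t = ln(C₀/C)/k = ln(0.94/0.187)/0.064 = 1.615/0.064 = 25.23 d.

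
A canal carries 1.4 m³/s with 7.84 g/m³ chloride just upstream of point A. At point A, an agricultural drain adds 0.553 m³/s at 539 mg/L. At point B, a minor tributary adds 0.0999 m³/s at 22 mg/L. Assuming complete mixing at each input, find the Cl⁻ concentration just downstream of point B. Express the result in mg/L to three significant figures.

After input A: C = (1.4·7.84 + 0.553·539) / 1.953 = 158.2 mg/L.
After input B: C = (1.953·158.2 + 0.0999·22) / 2.053 = 151.6 mg/L.

152 mg/L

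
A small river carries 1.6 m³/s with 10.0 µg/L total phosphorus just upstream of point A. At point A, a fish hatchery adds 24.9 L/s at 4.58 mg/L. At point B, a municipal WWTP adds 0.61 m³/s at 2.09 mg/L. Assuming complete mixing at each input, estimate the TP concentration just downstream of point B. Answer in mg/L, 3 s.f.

10.0 µg/L = 0.01 mg/L.
24.9 L/s = 0.0249 m³/s.
After input A: C = (1.6·0.01 + 0.0249·4.58) / 1.625 = 0.08003 mg/L.
After input B: C = (1.625·0.08003 + 0.61·2.09) / 2.235 = 0.6286 mg/L.

0.629 mg/L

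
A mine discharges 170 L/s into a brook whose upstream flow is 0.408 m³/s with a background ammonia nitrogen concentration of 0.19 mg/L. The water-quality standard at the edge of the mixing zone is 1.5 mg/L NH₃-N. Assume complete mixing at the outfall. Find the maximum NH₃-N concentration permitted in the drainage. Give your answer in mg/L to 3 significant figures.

4.64 mg/L

170 L/s = 0.17 m³/s.
Mass balance: 1.5·0.578 = 0.17·Cₑ + 0.408·0.19.
Cₑ = (0.867 − 0.07752) / 0.17 = 4.644 mg/L.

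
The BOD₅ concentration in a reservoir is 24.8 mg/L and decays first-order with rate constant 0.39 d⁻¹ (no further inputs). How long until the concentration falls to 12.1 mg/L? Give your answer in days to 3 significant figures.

1.84 d

t = ln(C₀/C)/k = ln(24.8/12.1)/0.39 = 0.7176/0.39 = 1.84 d.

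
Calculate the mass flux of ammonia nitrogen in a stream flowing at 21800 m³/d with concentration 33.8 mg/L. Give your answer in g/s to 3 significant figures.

8.53 g/s

21800 m³/d = 0.2523 m³/s.
Mass flux = Q·C = 0.2523 m³/s × 33.8 g/m³ = 8.528 g/s.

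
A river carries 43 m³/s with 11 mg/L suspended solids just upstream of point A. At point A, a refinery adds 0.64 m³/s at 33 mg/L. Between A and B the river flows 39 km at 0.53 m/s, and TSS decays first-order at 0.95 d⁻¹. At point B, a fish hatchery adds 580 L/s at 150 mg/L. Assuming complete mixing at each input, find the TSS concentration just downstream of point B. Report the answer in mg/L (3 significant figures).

6.94 mg/L

After input A: C = (43·11 + 0.64·33) / 43.64 = 11.32 mg/L.
Over the 39 km reach to input B (t = 7.358e+04 s = 0.8517 d), decay gives C = 11.32·exp(−0.95·0.8517) = 5.042 mg/L.
580 L/s = 0.58 m³/s.
After input B: C = (43.64·5.042 + 0.58·150) / 44.22 = 6.943 mg/L.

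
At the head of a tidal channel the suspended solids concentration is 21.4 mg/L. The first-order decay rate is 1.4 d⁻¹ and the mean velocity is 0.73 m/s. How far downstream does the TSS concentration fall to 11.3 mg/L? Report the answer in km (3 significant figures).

28.8 km

From C = C₀·e^(−kt), t = ln(C₀/C)/k = ln(21.4/11.3)/1.4 = 0.6386/1.4 = 0.4561 d.
Distance = v·t = 0.73 m/s × 3.941e+04 s = 2.877e+04 m = 28.77 km.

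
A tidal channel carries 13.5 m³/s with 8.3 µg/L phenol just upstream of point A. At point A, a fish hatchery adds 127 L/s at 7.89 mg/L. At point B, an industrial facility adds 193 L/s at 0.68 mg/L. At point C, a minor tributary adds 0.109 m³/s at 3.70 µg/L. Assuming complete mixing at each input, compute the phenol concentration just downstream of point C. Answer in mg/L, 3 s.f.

8.3 µg/L = 0.0083 mg/L.
127 L/s = 0.127 m³/s.
After input A: C = (13.5·0.0083 + 0.127·7.89) / 13.63 = 0.08176 mg/L.
193 L/s = 0.193 m³/s.
After input B: C = (13.63·0.08176 + 0.193·0.68) / 13.82 = 0.09011 mg/L.
3.70 µg/L = 0.0037 mg/L.
After input C: C = (13.82·0.09011 + 0.109·0.0037) / 13.93 = 0.08943 mg/L.

0.0894 mg/L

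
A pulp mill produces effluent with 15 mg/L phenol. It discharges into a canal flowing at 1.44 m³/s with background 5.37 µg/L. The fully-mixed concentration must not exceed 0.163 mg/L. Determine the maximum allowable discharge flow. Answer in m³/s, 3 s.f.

0.0153 m³/s

5.37 µg/L = 0.00537 mg/L.
Mass balance at complete mixing: C_std·(Q_w + Q_r) = Q_w·C_e + Q_r·C_b.
Rearranging, Q_w = Q_r·(C_std − C_b)/(C_e − C_std) = 1.44·(0.163 − 0.00537) / (15 − 0.163) = 0.0153 m³/s.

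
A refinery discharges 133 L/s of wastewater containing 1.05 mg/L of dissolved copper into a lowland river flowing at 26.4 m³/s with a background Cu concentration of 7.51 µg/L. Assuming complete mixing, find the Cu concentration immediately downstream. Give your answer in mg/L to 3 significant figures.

133 L/s = 0.133 m³/s.
7.51 µg/L = 0.00751 mg/L.
By mass balance at complete mixing, C = (0.133·1.05 + 26.4·0.00751) / (0.133 + 26.4) = 0.3379/26.53 = 0.01274 mg/L.

0.0127 mg/L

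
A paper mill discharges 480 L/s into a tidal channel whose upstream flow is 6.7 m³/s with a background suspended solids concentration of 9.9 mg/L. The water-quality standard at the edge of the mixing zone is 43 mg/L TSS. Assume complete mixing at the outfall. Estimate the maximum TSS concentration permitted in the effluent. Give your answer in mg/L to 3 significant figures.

480 L/s = 0.48 m³/s.
Mass balance: 43·7.18 = 0.48·Cₑ + 6.7·9.9.
Cₑ = (308.7 − 66.33) / 0.48 = 505 mg/L.

505 mg/L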